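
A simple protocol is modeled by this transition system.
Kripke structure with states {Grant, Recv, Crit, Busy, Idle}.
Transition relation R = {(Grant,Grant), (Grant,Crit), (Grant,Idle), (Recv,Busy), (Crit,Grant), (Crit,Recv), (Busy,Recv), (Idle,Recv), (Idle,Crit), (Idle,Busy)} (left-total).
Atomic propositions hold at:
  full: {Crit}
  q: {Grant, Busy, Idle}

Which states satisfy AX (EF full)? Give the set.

EF full: least fixpoint, start Z0 = {Crit}, add states with some successor in Z. Z1 = {Grant, Crit, Idle}; fixed.
Sat(EF full) = {Grant, Crit, Idle}
Sat(AX (EF full)) = {s : every successor in {Grant, Crit, Idle}} = {Grant}

{Grant}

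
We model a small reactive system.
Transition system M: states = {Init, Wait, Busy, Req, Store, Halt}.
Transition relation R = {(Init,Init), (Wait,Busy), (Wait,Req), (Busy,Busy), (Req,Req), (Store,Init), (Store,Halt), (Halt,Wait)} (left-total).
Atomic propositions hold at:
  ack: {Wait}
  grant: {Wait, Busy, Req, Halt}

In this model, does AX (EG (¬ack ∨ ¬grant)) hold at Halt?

Sat(¬ack) = {Init, Busy, Req, Store, Halt}
Sat(¬grant) = {Init, Store}
Sat(¬ack ∨ ¬grant) = {Init, Busy, Req, Store, Halt}
EG (¬ack ∨ ¬grant): greatest fixpoint, start Z0 = {Init, Busy, Req, Store, Halt}, keep only states in Sat with some successor in Z. Z1 = {Init, Busy, Req, Store}; fixed.
Sat(EG (¬ack ∨ ¬grant)) = {Init, Busy, Req, Store}
Sat(AX (EG (¬ack ∨ ¬grant))) = {s : every successor in {Init, Busy, Req, Store}} = {Init, Wait, Busy, Req}
Halt ∉ Sat(AX (EG (¬ack ∨ ¬grant))) = {Init, Wait, Busy, Req}, so the formula does not hold at Halt.

No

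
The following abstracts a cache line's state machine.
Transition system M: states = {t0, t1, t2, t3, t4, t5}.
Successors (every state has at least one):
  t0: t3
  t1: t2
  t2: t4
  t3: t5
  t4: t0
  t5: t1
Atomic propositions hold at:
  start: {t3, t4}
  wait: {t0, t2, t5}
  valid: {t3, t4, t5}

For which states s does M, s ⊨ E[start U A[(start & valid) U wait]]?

{t0, t2, t3, t4, t5}

Sat(start & valid) = {t3, t4}
A[(start & valid) U wait]: least fixpoint, start Z0 = Sat(wait) = {t0, t2, t5}, add states in Sat(start & valid) with every successor in Z. Z1 = {t0, t2, t3, t4, t5}; fixed.
Sat(A[(start & valid) U wait]) = {t0, t2, t3, t4, t5}
E[start U A[(start & valid) U wait]]: least fixpoint, start Z0 = Sat(A[(start & valid) U wait]) = {t0, t2, t3, t4, t5}, add states in Sat(start) with some successor in Z. Already a fixed point.
Sat(E[start U A[(start & valid) U wait]]) = {t0, t2, t3, t4, t5}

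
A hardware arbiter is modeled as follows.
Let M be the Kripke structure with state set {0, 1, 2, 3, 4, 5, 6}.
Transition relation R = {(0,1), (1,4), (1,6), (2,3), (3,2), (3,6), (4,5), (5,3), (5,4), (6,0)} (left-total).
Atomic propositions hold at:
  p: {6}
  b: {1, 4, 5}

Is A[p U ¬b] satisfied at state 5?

Sat(¬b) = {0, 2, 3, 6}
A[p U ¬b]: least fixpoint, start Z0 = Sat(¬b) = {0, 2, 3, 6}, add states in Sat(p) with every successor in Z. Already a fixed point.
Sat(A[p U ¬b]) = {0, 2, 3, 6}
5 ∉ Sat(A[p U ¬b]) = {0, 2, 3, 6}, so the formula does not hold at 5.

No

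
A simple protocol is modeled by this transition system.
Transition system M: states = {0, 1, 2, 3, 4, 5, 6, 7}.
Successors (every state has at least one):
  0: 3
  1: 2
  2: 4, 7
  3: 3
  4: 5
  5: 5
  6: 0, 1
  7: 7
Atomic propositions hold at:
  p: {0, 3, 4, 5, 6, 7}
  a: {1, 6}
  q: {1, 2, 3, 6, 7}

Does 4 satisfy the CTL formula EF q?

EF q: least fixpoint, start Z0 = {1, 2, 3, 6, 7}, add states with some successor in Z. Z1 = {0, 1, 2, 3, 6, 7}; fixed.
Sat(EF q) = {0, 1, 2, 3, 6, 7}
4 ∉ Sat(EF q) = {0, 1, 2, 3, 6, 7}, so the formula does not hold at 4.

No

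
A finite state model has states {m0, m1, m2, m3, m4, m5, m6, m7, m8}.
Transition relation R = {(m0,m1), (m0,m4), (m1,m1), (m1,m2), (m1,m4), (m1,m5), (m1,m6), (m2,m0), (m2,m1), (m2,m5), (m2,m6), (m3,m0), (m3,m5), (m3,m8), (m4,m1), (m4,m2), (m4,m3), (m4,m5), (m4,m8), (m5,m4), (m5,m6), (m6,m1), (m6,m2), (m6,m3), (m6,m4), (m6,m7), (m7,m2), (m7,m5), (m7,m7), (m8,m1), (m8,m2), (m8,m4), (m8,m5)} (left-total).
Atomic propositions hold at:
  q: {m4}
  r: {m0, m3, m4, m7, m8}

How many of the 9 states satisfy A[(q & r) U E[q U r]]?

Sat(q & r) = {m4}
E[q U r]: least fixpoint, start Z0 = Sat(r) = {m0, m3, m4, m7, m8}, add states in Sat(q) with some successor in Z. Already a fixed point.
Sat(E[q U r]) = {m0, m3, m4, m7, m8}
A[(q & r) U E[q U r]]: least fixpoint, start Z0 = Sat(E[q U r]) = {m0, m3, m4, m7, m8}, add states in Sat(q & r) with every successor in Z. Already a fixed point.
Sat(A[(q & r) U E[q U r]]) = {m0, m3, m4, m7, m8}
|Sat(A[(q & r) U E[q U r]])| = |{m0, m3, m4, m7, m8}| = 5.

5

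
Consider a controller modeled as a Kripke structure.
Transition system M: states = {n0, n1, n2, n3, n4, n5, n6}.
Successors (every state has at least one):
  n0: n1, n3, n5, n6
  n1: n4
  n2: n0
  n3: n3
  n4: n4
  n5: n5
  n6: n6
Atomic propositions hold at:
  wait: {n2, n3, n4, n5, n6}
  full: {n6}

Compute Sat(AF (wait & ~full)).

{n1, n2, n3, n4, n5}

Sat(~full) = {n0, n1, n2, n3, n4, n5}
Sat(wait & ~full) = {n2, n3, n4, n5}
AF (wait & ~full): least fixpoint, start Z0 = {n2, n3, n4, n5}, add states with every successor in Z. Z1 = {n1, n2, n3, n4, n5}; fixed.
Sat(AF (wait & ~full)) = {n1, n2, n3, n4, n5}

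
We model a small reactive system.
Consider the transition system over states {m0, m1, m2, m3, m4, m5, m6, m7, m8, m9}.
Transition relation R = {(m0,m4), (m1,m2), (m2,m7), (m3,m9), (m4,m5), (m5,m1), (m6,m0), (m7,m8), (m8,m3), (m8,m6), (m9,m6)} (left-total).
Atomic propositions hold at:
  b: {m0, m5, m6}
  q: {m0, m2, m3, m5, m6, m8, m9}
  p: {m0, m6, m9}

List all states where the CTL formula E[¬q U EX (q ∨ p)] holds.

{m1, m3, m4, m6, m7, m8, m9}

Sat(¬q) = {m1, m4, m7}
Sat(q ∨ p) = {m0, m2, m3, m5, m6, m8, m9}
Sat(EX (q ∨ p)) = {s : some successor in {m0, m2, m3, m5, m6, m8, m9}} = {m1, m3, m4, m6, m7, m8, m9}
E[¬q U EX (q ∨ p)]: least fixpoint, start Z0 = Sat(EX (q ∨ p)) = {m1, m3, m4, m6, m7, m8, m9}, add states in Sat(¬q) with some successor in Z. Already a fixed point.
Sat(E[¬q U EX (q ∨ p)]) = {m1, m3, m4, m6, m7, m8, m9}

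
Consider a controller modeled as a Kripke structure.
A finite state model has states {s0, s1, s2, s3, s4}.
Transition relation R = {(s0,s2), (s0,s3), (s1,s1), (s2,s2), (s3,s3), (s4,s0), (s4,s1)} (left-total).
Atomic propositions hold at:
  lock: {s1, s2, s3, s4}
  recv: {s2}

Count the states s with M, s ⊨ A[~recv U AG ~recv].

Sat(~recv) = {s0, s1, s3, s4}
AG ~recv: greatest fixpoint, start Z0 = {s0, s1, s3, s4}, keep only states in Sat with every successor in Z. Z1 = {s1, s3, s4}; Z2 = {s1, s3}; fixed.
Sat(AG ~recv) = {s1, s3}
A[~recv U AG ~recv]: least fixpoint, start Z0 = Sat(AG ~recv) = {s1, s3}, add states in Sat(~recv) with every successor in Z. Already a fixed point.
Sat(A[~recv U AG ~recv]) = {s1, s3}
|Sat(A[~recv U AG ~recv])| = |{s1, s3}| = 2.

2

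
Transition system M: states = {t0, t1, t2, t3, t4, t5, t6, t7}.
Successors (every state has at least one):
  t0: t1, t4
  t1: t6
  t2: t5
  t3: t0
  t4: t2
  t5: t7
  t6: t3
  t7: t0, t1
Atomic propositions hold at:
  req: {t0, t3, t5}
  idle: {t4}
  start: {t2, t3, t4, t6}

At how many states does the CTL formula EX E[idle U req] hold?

E[idle U req]: least fixpoint, start Z0 = Sat(req) = {t0, t3, t5}, add states in Sat(idle) with some successor in Z. Already a fixed point.
Sat(E[idle U req]) = {t0, t3, t5}
Sat(EX E[idle U req]) = {s : some successor in {t0, t3, t5}} = {t2, t3, t6, t7}
|Sat(EX E[idle U req])| = |{t2, t3, t6, t7}| = 4.

4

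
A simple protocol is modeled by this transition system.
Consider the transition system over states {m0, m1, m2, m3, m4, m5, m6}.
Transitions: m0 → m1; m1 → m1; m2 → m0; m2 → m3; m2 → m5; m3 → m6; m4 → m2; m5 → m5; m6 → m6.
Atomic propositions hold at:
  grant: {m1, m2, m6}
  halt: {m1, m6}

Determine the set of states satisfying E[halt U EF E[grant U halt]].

{m0, m1, m2, m3, m4, m6}

E[grant U halt]: least fixpoint, start Z0 = Sat(halt) = {m1, m6}, add states in Sat(grant) with some successor in Z. Already a fixed point.
Sat(E[grant U halt]) = {m1, m6}
EF E[grant U halt]: least fixpoint, start Z0 = {m1, m6}, add states with some successor in Z. Z1 = {m0, m1, m3, m6}; Z2 = {m0, m1, m2, m3, m6}; Z3 = {m0, m1, m2, m3, m4, m6}; fixed.
Sat(EF E[grant U halt]) = {m0, m1, m2, m3, m4, m6}
E[halt U EF E[grant U halt]]: least fixpoint, start Z0 = Sat(EF E[grant U halt]) = {m0, m1, m2, m3, m4, m6}, add states in Sat(halt) with some successor in Z. Already a fixed point.
Sat(E[halt U EF E[grant U halt]]) = {m0, m1, m2, m3, m4, m6}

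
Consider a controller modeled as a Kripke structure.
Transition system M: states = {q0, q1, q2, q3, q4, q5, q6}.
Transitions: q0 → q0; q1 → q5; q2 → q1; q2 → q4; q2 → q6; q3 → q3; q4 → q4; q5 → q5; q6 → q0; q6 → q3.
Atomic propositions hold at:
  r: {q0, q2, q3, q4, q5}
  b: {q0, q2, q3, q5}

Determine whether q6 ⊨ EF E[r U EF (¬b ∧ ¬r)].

Sat(¬b) = {q1, q4, q6}
Sat(¬r) = {q1, q6}
Sat(¬b ∧ ¬r) = {q1, q6}
EF (¬b ∧ ¬r): least fixpoint, start Z0 = {q1, q6}, add states with some successor in Z. Z1 = {q1, q2, q6}; fixed.
Sat(EF (¬b ∧ ¬r)) = {q1, q2, q6}
E[r U EF (¬b ∧ ¬r)]: least fixpoint, start Z0 = Sat(EF (¬b ∧ ¬r)) = {q1, q2, q6}, add states in Sat(r) with some successor in Z. Already a fixed point.
Sat(E[r U EF (¬b ∧ ¬r)]) = {q1, q2, q6}
EF E[r U EF (¬b ∧ ¬r)]: least fixpoint, start Z0 = {q1, q2, q6}, add states with some successor in Z. Already a fixed point.
Sat(EF E[r U EF (¬b ∧ ¬r)]) = {q1, q2, q6}
q6 ∈ Sat(EF E[r U EF (¬b ∧ ¬r)]) = {q1, q2, q6}, so the formula holds at q6.

Yes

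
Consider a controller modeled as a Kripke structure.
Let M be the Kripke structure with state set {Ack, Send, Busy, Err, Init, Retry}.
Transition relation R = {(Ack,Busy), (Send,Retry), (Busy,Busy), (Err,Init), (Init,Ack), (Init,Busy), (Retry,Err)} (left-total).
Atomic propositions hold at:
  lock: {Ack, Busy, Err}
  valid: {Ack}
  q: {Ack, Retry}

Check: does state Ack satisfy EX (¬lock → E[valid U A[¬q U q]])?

Yes

Sat(¬lock) = {Send, Init, Retry}
Sat(¬q) = {Send, Busy, Err, Init}
A[¬q U q]: least fixpoint, start Z0 = Sat(q) = {Ack, Retry}, add states in Sat(¬q) with every successor in Z. Z1 = {Ack, Send, Retry}; fixed.
Sat(A[¬q U q]) = {Ack, Send, Retry}
E[valid U A[¬q U q]]: least fixpoint, start Z0 = Sat(A[¬q U q]) = {Ack, Send, Retry}, add states in Sat(valid) with some successor in Z. Already a fixed point.
Sat(E[valid U A[¬q U q]]) = {Ack, Send, Retry}
Sat(¬lock → E[valid U A[¬q U q]]) = {Ack, Send, Busy, Err, Retry}
Sat(EX (¬lock → E[valid U A[¬q U q]])) = {s : some successor in {Ack, Send, Busy, Err, Retry}} = {Ack, Send, Busy, Init, Retry}
Ack ∈ Sat(EX (¬lock → E[valid U A[¬q U q]])) = {Ack, Send, Busy, Init, Retry}, so the formula holds at Ack.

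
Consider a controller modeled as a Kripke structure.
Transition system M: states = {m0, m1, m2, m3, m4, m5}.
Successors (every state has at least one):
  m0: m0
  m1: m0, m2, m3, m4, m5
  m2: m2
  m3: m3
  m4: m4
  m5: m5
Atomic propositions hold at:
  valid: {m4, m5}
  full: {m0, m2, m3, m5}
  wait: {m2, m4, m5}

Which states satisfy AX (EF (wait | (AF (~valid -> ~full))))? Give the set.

Sat(~valid) = {m0, m1, m2, m3}
Sat(~full) = {m1, m4}
Sat(~valid -> ~full) = {m1, m4, m5}
AF (~valid -> ~full): least fixpoint, start Z0 = {m1, m4, m5}, add states with every successor in Z. Already a fixed point.
Sat(AF (~valid -> ~full)) = {m1, m4, m5}
Sat(wait | (AF (~valid -> ~full))) = {m1, m2, m4, m5}
EF (wait | (AF (~valid -> ~full))): least fixpoint, start Z0 = {m1, m2, m4, m5}, add states with some successor in Z. Already a fixed point.
Sat(EF (wait | (AF (~valid -> ~full)))) = {m1, m2, m4, m5}
Sat(AX (EF (wait | (AF (~valid -> ~full))))) = {s : every successor in {m1, m2, m4, m5}} = {m2, m4, m5}

{m2, m4, m5}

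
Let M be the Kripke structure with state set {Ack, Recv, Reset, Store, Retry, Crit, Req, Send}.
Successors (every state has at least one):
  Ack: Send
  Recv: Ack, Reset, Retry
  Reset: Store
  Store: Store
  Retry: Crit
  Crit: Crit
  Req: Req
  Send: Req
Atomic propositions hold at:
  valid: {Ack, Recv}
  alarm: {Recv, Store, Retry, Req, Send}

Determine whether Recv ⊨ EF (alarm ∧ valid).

Sat(alarm ∧ valid) = {Recv}
EF (alarm ∧ valid): least fixpoint, start Z0 = {Recv}, add states with some successor in Z. Already a fixed point.
Sat(EF (alarm ∧ valid)) = {Recv}
Recv ∈ Sat(EF (alarm ∧ valid)) = {Recv}, so the formula holds at Recv.

Yes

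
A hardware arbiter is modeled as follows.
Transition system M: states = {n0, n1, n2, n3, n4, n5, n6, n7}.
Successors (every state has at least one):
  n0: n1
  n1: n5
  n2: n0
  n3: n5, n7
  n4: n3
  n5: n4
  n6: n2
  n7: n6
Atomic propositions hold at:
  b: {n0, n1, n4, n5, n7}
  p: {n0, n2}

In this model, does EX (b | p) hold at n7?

No

Sat(b | p) = {n0, n1, n2, n4, n5, n7}
Sat(EX (b | p)) = {s : some successor in {n0, n1, n2, n4, n5, n7}} = {n0, n1, n2, n3, n5, n6}
n7 ∉ Sat(EX (b | p)) = {n0, n1, n2, n3, n5, n6}, so the formula does not hold at n7.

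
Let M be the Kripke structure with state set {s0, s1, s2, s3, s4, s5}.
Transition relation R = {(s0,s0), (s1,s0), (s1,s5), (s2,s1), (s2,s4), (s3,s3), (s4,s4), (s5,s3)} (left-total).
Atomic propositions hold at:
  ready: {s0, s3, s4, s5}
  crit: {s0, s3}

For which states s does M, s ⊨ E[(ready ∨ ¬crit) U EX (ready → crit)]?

{s0, s1, s2, s3, s5}

Sat(¬crit) = {s1, s2, s4, s5}
Sat(ready ∨ ¬crit) = {s0, s1, s2, s3, s4, s5}
Sat(ready → crit) = {s0, s1, s2, s3}
Sat(EX (ready → crit)) = {s : some successor in {s0, s1, s2, s3}} = {s0, s1, s2, s3, s5}
E[(ready ∨ ¬crit) U EX (ready → crit)]: least fixpoint, start Z0 = Sat(EX (ready → crit)) = {s0, s1, s2, s3, s5}, add states in Sat(ready ∨ ¬crit) with some successor in Z. Already a fixed point.
Sat(E[(ready ∨ ¬crit) U EX (ready → crit)]) = {s0, s1, s2, s3, s5}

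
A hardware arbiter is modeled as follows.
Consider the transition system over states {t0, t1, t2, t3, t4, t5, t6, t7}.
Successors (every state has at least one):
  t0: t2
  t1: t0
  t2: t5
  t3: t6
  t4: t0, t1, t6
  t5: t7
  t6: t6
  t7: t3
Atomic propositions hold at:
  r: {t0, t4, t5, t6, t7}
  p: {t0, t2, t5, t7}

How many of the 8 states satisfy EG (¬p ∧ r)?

Sat(¬p) = {t1, t3, t4, t6}
Sat(¬p ∧ r) = {t4, t6}
EG (¬p ∧ r): greatest fixpoint, start Z0 = {t4, t6}, keep only states in Sat with some successor in Z. Already a fixed point.
Sat(EG (¬p ∧ r)) = {t4, t6}
|Sat(EG (¬p ∧ r))| = |{t4, t6}| = 2.

2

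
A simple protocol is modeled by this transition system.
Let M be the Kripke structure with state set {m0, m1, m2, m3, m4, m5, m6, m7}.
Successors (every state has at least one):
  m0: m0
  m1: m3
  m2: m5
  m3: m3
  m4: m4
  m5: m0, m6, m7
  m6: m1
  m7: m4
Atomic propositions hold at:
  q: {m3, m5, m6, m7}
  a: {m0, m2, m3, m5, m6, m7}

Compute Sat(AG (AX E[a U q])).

{m1, m3}

E[a U q]: least fixpoint, start Z0 = Sat(q) = {m3, m5, m6, m7}, add states in Sat(a) with some successor in Z. Z1 = {m2, m3, m5, m6, m7}; fixed.
Sat(E[a U q]) = {m2, m3, m5, m6, m7}
Sat(AX E[a U q]) = {s : every successor in {m2, m3, m5, m6, m7}} = {m1, m2, m3}
AG (AX E[a U q]): greatest fixpoint, start Z0 = {m1, m2, m3}, keep only states in Sat with every successor in Z. Z1 = {m1, m3}; fixed.
Sat(AG (AX E[a U q])) = {m1, m3}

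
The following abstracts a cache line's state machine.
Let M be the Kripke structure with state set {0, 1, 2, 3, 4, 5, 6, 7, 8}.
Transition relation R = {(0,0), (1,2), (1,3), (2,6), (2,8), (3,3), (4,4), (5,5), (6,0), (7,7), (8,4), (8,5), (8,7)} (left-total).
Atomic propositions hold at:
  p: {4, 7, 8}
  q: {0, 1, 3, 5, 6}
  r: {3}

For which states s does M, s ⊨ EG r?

EG r: greatest fixpoint, start Z0 = {3}, keep only states in Sat with some successor in Z. Already a fixed point.
Sat(EG r) = {3}

{3}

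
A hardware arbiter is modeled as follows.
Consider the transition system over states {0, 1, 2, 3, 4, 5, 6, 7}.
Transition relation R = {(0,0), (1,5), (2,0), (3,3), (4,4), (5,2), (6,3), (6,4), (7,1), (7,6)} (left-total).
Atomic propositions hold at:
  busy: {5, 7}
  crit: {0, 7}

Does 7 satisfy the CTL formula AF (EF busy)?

EF busy: least fixpoint, start Z0 = {5, 7}, add states with some successor in Z. Z1 = {1, 5, 7}; fixed.
Sat(EF busy) = {1, 5, 7}
AF (EF busy): least fixpoint, start Z0 = {1, 5, 7}, add states with every successor in Z. Already a fixed point.
Sat(AF (EF busy)) = {1, 5, 7}
7 ∈ Sat(AF (EF busy)) = {1, 5, 7}, so the formula holds at 7.

Yes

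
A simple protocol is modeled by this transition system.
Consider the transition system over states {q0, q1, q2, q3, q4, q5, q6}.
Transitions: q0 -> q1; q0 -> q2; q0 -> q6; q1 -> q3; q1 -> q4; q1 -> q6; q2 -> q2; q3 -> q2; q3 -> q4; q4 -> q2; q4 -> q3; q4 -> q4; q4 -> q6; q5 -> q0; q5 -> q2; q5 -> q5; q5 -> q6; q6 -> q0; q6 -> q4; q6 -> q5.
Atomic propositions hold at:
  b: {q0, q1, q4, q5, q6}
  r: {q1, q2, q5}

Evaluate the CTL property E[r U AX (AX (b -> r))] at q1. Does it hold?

No

Sat(b -> r) = {q1, q2, q3, q5}
Sat(AX (b -> r)) = {s : every successor in {q1, q2, q3, q5}} = {q2}
Sat(AX (AX (b -> r))) = {s : every successor in {q2}} = {q2}
E[r U AX (AX (b -> r))]: least fixpoint, start Z0 = Sat(AX (AX (b -> r))) = {q2}, add states in Sat(r) with some successor in Z. Z1 = {q2, q5}; fixed.
Sat(E[r U AX (AX (b -> r))]) = {q2, q5}
q1 ∉ Sat(E[r U AX (AX (b -> r))]) = {q2, q5}, so the formula does not hold at q1.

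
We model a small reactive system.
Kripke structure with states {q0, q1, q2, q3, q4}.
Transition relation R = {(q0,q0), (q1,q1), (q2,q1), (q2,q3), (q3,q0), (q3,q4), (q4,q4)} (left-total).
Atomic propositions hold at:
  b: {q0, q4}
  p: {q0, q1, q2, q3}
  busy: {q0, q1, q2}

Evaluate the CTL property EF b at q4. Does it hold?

Yes

EF b: least fixpoint, start Z0 = {q0, q4}, add states with some successor in Z. Z1 = {q0, q3, q4}; Z2 = {q0, q2, q3, q4}; fixed.
Sat(EF b) = {q0, q2, q3, q4}
q4 ∈ Sat(EF b) = {q0, q2, q3, q4}, so the formula holds at q4.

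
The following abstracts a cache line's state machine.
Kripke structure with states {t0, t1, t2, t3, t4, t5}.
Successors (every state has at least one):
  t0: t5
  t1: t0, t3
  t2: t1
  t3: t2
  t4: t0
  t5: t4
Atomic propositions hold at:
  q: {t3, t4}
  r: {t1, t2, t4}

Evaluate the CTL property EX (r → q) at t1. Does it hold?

Yes

Sat(r → q) = {t0, t3, t4, t5}
Sat(EX (r → q)) = {s : some successor in {t0, t3, t4, t5}} = {t0, t1, t4, t5}
t1 ∈ Sat(EX (r → q)) = {t0, t1, t4, t5}, so the formula holds at t1.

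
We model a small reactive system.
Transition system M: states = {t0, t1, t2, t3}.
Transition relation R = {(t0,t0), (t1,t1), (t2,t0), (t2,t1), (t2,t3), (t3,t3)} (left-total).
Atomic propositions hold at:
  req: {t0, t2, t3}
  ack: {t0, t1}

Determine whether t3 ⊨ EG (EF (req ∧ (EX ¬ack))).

Yes

Sat(¬ack) = {t2, t3}
Sat(EX ¬ack) = {s : some successor in {t2, t3}} = {t2, t3}
Sat(req ∧ (EX ¬ack)) = {t2, t3}
EF (req ∧ (EX ¬ack)): least fixpoint, start Z0 = {t2, t3}, add states with some successor in Z. Already a fixed point.
Sat(EF (req ∧ (EX ¬ack))) = {t2, t3}
EG (EF (req ∧ (EX ¬ack))): greatest fixpoint, start Z0 = {t2, t3}, keep only states in Sat with some successor in Z. Already a fixed point.
Sat(EG (EF (req ∧ (EX ¬ack)))) = {t2, t3}
t3 ∈ Sat(EG (EF (req ∧ (EX ¬ack)))) = {t2, t3}, so the formula holds at t3.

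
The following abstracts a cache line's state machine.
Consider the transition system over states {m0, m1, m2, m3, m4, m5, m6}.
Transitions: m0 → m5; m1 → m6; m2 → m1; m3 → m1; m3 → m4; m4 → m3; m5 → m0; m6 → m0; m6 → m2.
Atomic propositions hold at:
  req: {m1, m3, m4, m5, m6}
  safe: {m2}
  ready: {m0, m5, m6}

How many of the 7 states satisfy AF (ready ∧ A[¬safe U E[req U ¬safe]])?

5

Sat(¬safe) = {m0, m1, m3, m4, m5, m6}
E[req U ¬safe]: least fixpoint, start Z0 = Sat(¬safe) = {m0, m1, m3, m4, m5, m6}, add states in Sat(req) with some successor in Z. Already a fixed point.
Sat(E[req U ¬safe]) = {m0, m1, m3, m4, m5, m6}
A[¬safe U E[req U ¬safe]]: least fixpoint, start Z0 = Sat(E[req U ¬safe]) = {m0, m1, m3, m4, m5, m6}, add states in Sat(¬safe) with every successor in Z. Already a fixed point.
Sat(A[¬safe U E[req U ¬safe]]) = {m0, m1, m3, m4, m5, m6}
Sat(ready ∧ A[¬safe U E[req U ¬safe]]) = {m0, m5, m6}
AF (ready ∧ A[¬safe U E[req U ¬safe]]): least fixpoint, start Z0 = {m0, m5, m6}, add states with every successor in Z. Z1 = {m0, m1, m5, m6}; Z2 = {m0, m1, m2, m5, m6}; fixed.
Sat(AF (ready ∧ A[¬safe U E[req U ¬safe]])) = {m0, m1, m2, m5, m6}
|Sat(AF (ready ∧ A[¬safe U E[req U ¬safe]]))| = |{m0, m1, m2, m5, m6}| = 5.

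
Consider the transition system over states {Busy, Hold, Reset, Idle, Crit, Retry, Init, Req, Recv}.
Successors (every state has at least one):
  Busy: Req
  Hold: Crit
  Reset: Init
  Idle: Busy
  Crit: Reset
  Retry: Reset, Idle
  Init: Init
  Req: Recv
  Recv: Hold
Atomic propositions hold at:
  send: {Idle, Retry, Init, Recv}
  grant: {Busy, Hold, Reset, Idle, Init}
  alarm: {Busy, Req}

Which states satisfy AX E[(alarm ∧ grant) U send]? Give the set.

Sat(alarm ∧ grant) = {Busy}
E[(alarm ∧ grant) U send]: least fixpoint, start Z0 = Sat(send) = {Idle, Retry, Init, Recv}, add states in Sat(alarm ∧ grant) with some successor in Z. Already a fixed point.
Sat(E[(alarm ∧ grant) U send]) = {Idle, Retry, Init, Recv}
Sat(AX E[(alarm ∧ grant) U send]) = {s : every successor in {Idle, Retry, Init, Recv}} = {Reset, Init, Req}

{Reset, Init, Req}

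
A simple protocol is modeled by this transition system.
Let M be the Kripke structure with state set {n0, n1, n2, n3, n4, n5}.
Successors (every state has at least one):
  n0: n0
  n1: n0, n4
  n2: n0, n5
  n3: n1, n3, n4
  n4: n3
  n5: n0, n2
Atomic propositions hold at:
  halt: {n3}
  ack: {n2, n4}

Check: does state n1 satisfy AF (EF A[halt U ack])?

A[halt U ack]: least fixpoint, start Z0 = Sat(ack) = {n2, n4}, add states in Sat(halt) with every successor in Z. Already a fixed point.
Sat(A[halt U ack]) = {n2, n4}
EF A[halt U ack]: least fixpoint, start Z0 = {n2, n4}, add states with some successor in Z. Z1 = {n1, n2, n3, n4, n5}; fixed.
Sat(EF A[halt U ack]) = {n1, n2, n3, n4, n5}
AF (EF A[halt U ack]): least fixpoint, start Z0 = {n1, n2, n3, n4, n5}, add states with every successor in Z. Already a fixed point.
Sat(AF (EF A[halt U ack])) = {n1, n2, n3, n4, n5}
n1 ∈ Sat(AF (EF A[halt U ack])) = {n1, n2, n3, n4, n5}, so the formula holds at n1.

Yes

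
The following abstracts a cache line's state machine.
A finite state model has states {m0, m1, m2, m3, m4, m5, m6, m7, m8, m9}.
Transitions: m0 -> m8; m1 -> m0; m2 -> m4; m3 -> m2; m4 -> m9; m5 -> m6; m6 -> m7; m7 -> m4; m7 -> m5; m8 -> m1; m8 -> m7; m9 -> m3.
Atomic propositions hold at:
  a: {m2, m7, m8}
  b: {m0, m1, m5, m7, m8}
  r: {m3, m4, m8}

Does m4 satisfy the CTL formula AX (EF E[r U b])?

E[r U b]: least fixpoint, start Z0 = Sat(b) = {m0, m1, m5, m7, m8}, add states in Sat(r) with some successor in Z. Already a fixed point.
Sat(E[r U b]) = {m0, m1, m5, m7, m8}
EF E[r U b]: least fixpoint, start Z0 = {m0, m1, m5, m7, m8}, add states with some successor in Z. Z1 = {m0, m1, m5, m6, m7, m8}; fixed.
Sat(EF E[r U b]) = {m0, m1, m5, m6, m7, m8}
Sat(AX (EF E[r U b])) = {s : every successor in {m0, m1, m5, m6, m7, m8}} = {m0, m1, m5, m6, m8}
m4 ∉ Sat(AX (EF E[r U b])) = {m0, m1, m5, m6, m8}, so the formula does not hold at m4.

No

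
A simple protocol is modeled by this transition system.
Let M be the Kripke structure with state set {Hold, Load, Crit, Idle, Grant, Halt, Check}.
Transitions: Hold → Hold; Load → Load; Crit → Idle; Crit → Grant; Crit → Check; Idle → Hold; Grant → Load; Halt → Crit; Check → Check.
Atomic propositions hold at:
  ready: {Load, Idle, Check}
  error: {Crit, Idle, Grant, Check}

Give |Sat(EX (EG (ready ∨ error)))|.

Sat(ready ∨ error) = {Load, Crit, Idle, Grant, Check}
EG (ready ∨ error): greatest fixpoint, start Z0 = {Load, Crit, Idle, Grant, Check}, keep only states in Sat with some successor in Z. Z1 = {Load, Crit, Grant, Check}; fixed.
Sat(EG (ready ∨ error)) = {Load, Crit, Grant, Check}
Sat(EX (EG (ready ∨ error))) = {s : some successor in {Load, Crit, Grant, Check}} = {Load, Crit, Grant, Halt, Check}
|Sat(EX (EG (ready ∨ error)))| = |{Load, Crit, Grant, Halt, Check}| = 5.

5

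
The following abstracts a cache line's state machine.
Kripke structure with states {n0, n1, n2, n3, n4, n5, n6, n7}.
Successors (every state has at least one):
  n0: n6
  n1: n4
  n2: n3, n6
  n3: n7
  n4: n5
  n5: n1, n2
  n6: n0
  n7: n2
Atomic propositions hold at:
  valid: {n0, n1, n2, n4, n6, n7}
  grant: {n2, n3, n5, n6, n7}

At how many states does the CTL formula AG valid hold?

2

AG valid: greatest fixpoint, start Z0 = {n0, n1, n2, n4, n6, n7}, keep only states in Sat with every successor in Z. Z1 = {n0, n1, n6, n7}; Z2 = {n0, n6}; fixed.
Sat(AG valid) = {n0, n6}
|Sat(AG valid)| = |{n0, n6}| = 2.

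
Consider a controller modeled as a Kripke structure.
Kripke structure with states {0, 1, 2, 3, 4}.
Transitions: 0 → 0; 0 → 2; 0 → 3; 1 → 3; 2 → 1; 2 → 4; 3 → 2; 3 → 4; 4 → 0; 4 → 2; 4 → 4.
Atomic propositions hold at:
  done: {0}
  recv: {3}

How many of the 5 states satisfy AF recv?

AF recv: least fixpoint, start Z0 = {3}, add states with every successor in Z. Z1 = {1, 3}; fixed.
Sat(AF recv) = {1, 3}
|Sat(AF recv)| = |{1, 3}| = 2.

2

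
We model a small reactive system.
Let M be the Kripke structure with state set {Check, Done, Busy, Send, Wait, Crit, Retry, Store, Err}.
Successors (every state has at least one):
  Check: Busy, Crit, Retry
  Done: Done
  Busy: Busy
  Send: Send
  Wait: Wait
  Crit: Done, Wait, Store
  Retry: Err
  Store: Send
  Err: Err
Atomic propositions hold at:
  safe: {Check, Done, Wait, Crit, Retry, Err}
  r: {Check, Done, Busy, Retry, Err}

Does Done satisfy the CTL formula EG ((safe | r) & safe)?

Sat(safe | r) = {Check, Done, Busy, Wait, Crit, Retry, Err}
Sat((safe | r) & safe) = {Check, Done, Wait, Crit, Retry, Err}
EG ((safe | r) & safe): greatest fixpoint, start Z0 = {Check, Done, Wait, Crit, Retry, Err}, keep only states in Sat with some successor in Z. Already a fixed point.
Sat(EG ((safe | r) & safe)) = {Check, Done, Wait, Crit, Retry, Err}
Done ∈ Sat(EG ((safe | r) & safe)) = {Check, Done, Wait, Crit, Retry, Err}, so the formula holds at Done.

Yes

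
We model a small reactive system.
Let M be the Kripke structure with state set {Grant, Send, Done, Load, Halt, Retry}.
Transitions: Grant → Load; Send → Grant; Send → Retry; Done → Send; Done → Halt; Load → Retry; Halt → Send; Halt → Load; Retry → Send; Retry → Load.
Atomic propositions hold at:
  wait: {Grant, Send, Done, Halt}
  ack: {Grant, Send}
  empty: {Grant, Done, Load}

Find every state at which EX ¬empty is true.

{Send, Done, Load, Halt, Retry}

Sat(¬empty) = {Send, Halt, Retry}
Sat(EX ¬empty) = {s : some successor in {Send, Halt, Retry}} = {Send, Done, Load, Halt, Retry}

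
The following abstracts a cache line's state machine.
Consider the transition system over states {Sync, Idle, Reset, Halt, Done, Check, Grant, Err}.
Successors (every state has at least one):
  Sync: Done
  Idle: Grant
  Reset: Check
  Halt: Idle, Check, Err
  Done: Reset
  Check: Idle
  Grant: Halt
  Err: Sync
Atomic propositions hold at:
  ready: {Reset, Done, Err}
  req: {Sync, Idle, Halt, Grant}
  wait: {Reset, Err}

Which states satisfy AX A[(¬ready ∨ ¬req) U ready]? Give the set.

Sat(¬ready) = {Sync, Idle, Halt, Check, Grant}
Sat(¬req) = {Reset, Done, Check, Err}
Sat(¬ready ∨ ¬req) = {Sync, Idle, Reset, Halt, Done, Check, Grant, Err}
A[(¬ready ∨ ¬req) U ready]: least fixpoint, start Z0 = Sat(ready) = {Reset, Done, Err}, add states in Sat(¬ready ∨ ¬req) with every successor in Z. Z1 = {Sync, Reset, Done, Err}; fixed.
Sat(A[(¬ready ∨ ¬req) U ready]) = {Sync, Reset, Done, Err}
Sat(AX A[(¬ready ∨ ¬req) U ready]) = {s : every successor in {Sync, Reset, Done, Err}} = {Sync, Done, Err}

{Sync, Done, Err}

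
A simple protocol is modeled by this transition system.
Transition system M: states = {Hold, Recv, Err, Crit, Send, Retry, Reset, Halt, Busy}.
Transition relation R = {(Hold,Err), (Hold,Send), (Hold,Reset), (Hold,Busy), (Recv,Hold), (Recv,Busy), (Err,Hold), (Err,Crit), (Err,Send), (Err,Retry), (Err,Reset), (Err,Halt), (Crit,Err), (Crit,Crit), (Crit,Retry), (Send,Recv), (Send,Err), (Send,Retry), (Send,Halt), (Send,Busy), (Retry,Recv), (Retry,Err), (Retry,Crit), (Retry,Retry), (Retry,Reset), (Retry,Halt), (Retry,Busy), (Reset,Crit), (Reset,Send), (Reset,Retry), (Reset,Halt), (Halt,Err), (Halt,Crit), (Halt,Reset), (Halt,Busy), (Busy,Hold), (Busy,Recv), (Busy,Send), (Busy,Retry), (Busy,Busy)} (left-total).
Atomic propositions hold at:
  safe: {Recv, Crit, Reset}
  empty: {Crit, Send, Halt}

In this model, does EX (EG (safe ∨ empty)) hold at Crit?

Sat(safe ∨ empty) = {Recv, Crit, Send, Reset, Halt}
EG (safe ∨ empty): greatest fixpoint, start Z0 = {Recv, Crit, Send, Reset, Halt}, keep only states in Sat with some successor in Z. Z1 = {Crit, Send, Reset, Halt}; fixed.
Sat(EG (safe ∨ empty)) = {Crit, Send, Reset, Halt}
Sat(EX (EG (safe ∨ empty))) = {s : some successor in {Crit, Send, Reset, Halt}} = {Hold, Err, Crit, Send, Retry, Reset, Halt, Busy}
Crit ∈ Sat(EX (EG (safe ∨ empty))) = {Hold, Err, Crit, Send, Retry, Reset, Halt, Busy}, so the formula holds at Crit.

Yes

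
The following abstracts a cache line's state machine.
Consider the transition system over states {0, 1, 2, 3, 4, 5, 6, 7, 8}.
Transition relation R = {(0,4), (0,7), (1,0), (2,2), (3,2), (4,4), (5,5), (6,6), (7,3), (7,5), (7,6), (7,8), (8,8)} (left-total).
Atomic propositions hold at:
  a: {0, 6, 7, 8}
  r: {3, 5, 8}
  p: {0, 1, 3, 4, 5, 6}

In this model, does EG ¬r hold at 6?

Sat(¬r) = {0, 1, 2, 4, 6, 7}
EG ¬r: greatest fixpoint, start Z0 = {0, 1, 2, 4, 6, 7}, keep only states in Sat with some successor in Z. Already a fixed point.
Sat(EG ¬r) = {0, 1, 2, 4, 6, 7}
6 ∈ Sat(EG ¬r) = {0, 1, 2, 4, 6, 7}, so the formula holds at 6.

Yes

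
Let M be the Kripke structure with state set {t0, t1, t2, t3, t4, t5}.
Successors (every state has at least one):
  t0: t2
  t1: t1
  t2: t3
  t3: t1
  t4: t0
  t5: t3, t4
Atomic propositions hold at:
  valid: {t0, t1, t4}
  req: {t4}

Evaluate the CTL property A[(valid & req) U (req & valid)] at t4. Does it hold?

Sat(valid & req) = {t4}
Sat(req & valid) = {t4}
A[(valid & req) U (req & valid)]: least fixpoint, start Z0 = Sat((req & valid)) = {t4}, add states in Sat(valid & req) with every successor in Z. Already a fixed point.
Sat(A[(valid & req) U (req & valid)]) = {t4}
t4 ∈ Sat(A[(valid & req) U (req & valid)]) = {t4}, so the formula holds at t4.

Yes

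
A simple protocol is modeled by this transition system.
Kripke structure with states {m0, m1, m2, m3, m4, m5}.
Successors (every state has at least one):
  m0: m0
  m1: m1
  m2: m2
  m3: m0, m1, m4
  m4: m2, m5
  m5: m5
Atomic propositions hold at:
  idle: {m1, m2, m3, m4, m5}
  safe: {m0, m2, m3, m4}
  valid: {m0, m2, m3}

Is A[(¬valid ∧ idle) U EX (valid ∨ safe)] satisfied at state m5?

No

Sat(¬valid) = {m1, m4, m5}
Sat(¬valid ∧ idle) = {m1, m4, m5}
Sat(valid ∨ safe) = {m0, m2, m3, m4}
Sat(EX (valid ∨ safe)) = {s : some successor in {m0, m2, m3, m4}} = {m0, m2, m3, m4}
A[(¬valid ∧ idle) U EX (valid ∨ safe)]: least fixpoint, start Z0 = Sat(EX (valid ∨ safe)) = {m0, m2, m3, m4}, add states in Sat(¬valid ∧ idle) with every successor in Z. Already a fixed point.
Sat(A[(¬valid ∧ idle) U EX (valid ∨ safe)]) = {m0, m2, m3, m4}
m5 ∉ Sat(A[(¬valid ∧ idle) U EX (valid ∨ safe)]) = {m0, m2, m3, m4}, so the formula does not hold at m5.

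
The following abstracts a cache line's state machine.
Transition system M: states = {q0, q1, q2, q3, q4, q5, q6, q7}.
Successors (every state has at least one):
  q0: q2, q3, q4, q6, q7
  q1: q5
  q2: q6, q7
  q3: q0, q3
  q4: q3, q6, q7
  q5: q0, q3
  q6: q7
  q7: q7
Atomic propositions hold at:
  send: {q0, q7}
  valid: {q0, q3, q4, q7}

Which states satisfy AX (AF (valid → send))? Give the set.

Sat(valid → send) = {q0, q1, q2, q5, q6, q7}
AF (valid → send): least fixpoint, start Z0 = {q0, q1, q2, q5, q6, q7}, add states with every successor in Z. Already a fixed point.
Sat(AF (valid → send)) = {q0, q1, q2, q5, q6, q7}
Sat(AX (AF (valid → send))) = {s : every successor in {q0, q1, q2, q5, q6, q7}} = {q1, q2, q6, q7}

{q1, q2, q6, q7}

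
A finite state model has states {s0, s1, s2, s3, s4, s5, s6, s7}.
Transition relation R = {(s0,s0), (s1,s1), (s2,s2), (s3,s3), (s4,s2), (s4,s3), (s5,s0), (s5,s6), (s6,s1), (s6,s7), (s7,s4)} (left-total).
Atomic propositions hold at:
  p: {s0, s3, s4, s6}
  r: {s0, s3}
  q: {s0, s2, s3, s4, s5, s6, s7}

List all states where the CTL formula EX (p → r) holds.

{s0, s1, s2, s3, s4, s5, s6}

Sat(p → r) = {s0, s1, s2, s3, s5, s7}
Sat(EX (p → r)) = {s : some successor in {s0, s1, s2, s3, s5, s7}} = {s0, s1, s2, s3, s4, s5, s6}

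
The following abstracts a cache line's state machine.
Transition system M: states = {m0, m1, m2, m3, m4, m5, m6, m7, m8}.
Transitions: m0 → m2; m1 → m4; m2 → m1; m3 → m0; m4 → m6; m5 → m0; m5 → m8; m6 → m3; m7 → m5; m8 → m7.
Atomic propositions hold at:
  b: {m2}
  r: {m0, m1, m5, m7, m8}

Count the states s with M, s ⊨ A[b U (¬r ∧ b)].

1

Sat(¬r) = {m2, m3, m4, m6}
Sat(¬r ∧ b) = {m2}
A[b U (¬r ∧ b)]: least fixpoint, start Z0 = Sat((¬r ∧ b)) = {m2}, add states in Sat(b) with every successor in Z. Already a fixed point.
Sat(A[b U (¬r ∧ b)]) = {m2}
|Sat(A[b U (¬r ∧ b)])| = |{m2}| = 1.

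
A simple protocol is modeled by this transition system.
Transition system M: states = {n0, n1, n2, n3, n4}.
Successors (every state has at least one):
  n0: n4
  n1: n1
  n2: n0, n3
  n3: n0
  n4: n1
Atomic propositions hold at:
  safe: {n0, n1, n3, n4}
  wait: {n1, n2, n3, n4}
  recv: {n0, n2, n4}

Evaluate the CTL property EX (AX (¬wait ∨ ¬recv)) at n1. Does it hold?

Yes

Sat(¬wait) = {n0}
Sat(¬recv) = {n1, n3}
Sat(¬wait ∨ ¬recv) = {n0, n1, n3}
Sat(AX (¬wait ∨ ¬recv)) = {s : every successor in {n0, n1, n3}} = {n1, n2, n3, n4}
Sat(EX (AX (¬wait ∨ ¬recv))) = {s : some successor in {n1, n2, n3, n4}} = {n0, n1, n2, n4}
n1 ∈ Sat(EX (AX (¬wait ∨ ¬recv))) = {n0, n1, n2, n4}, so the formula holds at n1.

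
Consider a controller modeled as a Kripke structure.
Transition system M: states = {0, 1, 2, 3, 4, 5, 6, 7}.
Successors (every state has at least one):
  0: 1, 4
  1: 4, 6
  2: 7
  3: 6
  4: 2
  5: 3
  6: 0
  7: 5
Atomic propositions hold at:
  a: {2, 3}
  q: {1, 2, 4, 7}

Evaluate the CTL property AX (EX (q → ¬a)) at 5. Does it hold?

Sat(¬a) = {0, 1, 4, 5, 6, 7}
Sat(q → ¬a) = {0, 1, 3, 4, 5, 6, 7}
Sat(EX (q → ¬a)) = {s : some successor in {0, 1, 3, 4, 5, 6, 7}} = {0, 1, 2, 3, 5, 6, 7}
Sat(AX (EX (q → ¬a))) = {s : every successor in {0, 1, 2, 3, 5, 6, 7}} = {2, 3, 4, 5, 6, 7}
5 ∈ Sat(AX (EX (q → ¬a))) = {2, 3, 4, 5, 6, 7}, so the formula holds at 5.

Yes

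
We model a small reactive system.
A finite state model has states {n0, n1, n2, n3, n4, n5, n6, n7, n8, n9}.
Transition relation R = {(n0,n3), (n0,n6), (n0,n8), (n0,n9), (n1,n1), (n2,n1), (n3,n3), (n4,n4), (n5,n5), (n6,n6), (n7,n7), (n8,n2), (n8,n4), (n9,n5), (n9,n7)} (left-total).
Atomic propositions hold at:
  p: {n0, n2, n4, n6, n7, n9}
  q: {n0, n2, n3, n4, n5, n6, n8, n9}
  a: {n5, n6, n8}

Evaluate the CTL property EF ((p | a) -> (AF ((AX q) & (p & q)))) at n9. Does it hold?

Sat(p | a) = {n0, n2, n4, n5, n6, n7, n8, n9}
Sat(AX q) = {s : every successor in {n0, n2, n3, n4, n5, n6, n8, n9}} = {n0, n3, n4, n5, n6, n8}
Sat(p & q) = {n0, n2, n4, n6, n9}
Sat((AX q) & (p & q)) = {n0, n4, n6}
AF ((AX q) & (p & q)): least fixpoint, start Z0 = {n0, n4, n6}, add states with every successor in Z. Already a fixed point.
Sat(AF ((AX q) & (p & q))) = {n0, n4, n6}
Sat((p | a) -> (AF ((AX q) & (p & q)))) = {n0, n1, n3, n4, n6}
EF ((p | a) -> (AF ((AX q) & (p & q)))): least fixpoint, start Z0 = {n0, n1, n3, n4, n6}, add states with some successor in Z. Z1 = {n0, n1, n2, n3, n4, n6, n8}; fixed.
Sat(EF ((p | a) -> (AF ((AX q) & (p & q))))) = {n0, n1, n2, n3, n4, n6, n8}
n9 ∉ Sat(EF ((p | a) -> (AF ((AX q) & (p & q))))) = {n0, n1, n2, n3, n4, n6, n8}, so the formula does not hold at n9.

No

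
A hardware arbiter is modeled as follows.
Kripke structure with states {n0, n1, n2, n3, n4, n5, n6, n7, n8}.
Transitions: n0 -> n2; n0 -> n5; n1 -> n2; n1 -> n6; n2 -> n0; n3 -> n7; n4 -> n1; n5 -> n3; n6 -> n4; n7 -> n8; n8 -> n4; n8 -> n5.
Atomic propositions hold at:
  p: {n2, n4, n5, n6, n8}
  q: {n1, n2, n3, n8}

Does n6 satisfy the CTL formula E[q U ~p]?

No

Sat(~p) = {n0, n1, n3, n7}
E[q U ~p]: least fixpoint, start Z0 = Sat(~p) = {n0, n1, n3, n7}, add states in Sat(q) with some successor in Z. Z1 = {n0, n1, n2, n3, n7}; fixed.
Sat(E[q U ~p]) = {n0, n1, n2, n3, n7}
n6 ∉ Sat(E[q U ~p]) = {n0, n1, n2, n3, n7}, so the formula does not hold at n6.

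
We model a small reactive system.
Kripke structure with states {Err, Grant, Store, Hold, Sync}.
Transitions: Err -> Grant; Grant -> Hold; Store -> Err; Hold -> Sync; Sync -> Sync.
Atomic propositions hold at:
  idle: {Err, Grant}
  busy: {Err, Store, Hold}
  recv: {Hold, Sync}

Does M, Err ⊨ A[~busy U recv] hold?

No

Sat(~busy) = {Grant, Sync}
A[~busy U recv]: least fixpoint, start Z0 = Sat(recv) = {Hold, Sync}, add states in Sat(~busy) with every successor in Z. Z1 = {Grant, Hold, Sync}; fixed.
Sat(A[~busy U recv]) = {Grant, Hold, Sync}
Err ∉ Sat(A[~busy U recv]) = {Grant, Hold, Sync}, so the formula does not hold at Err.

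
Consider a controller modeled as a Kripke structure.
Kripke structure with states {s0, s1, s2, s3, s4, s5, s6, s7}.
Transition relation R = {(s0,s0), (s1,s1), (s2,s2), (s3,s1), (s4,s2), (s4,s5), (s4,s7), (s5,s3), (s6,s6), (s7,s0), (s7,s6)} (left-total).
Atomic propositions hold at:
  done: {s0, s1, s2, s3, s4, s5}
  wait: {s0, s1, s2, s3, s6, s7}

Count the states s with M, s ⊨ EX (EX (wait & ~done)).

3

Sat(~done) = {s6, s7}
Sat(wait & ~done) = {s6, s7}
Sat(EX (wait & ~done)) = {s : some successor in {s6, s7}} = {s4, s6, s7}
Sat(EX (EX (wait & ~done))) = {s : some successor in {s4, s6, s7}} = {s4, s6, s7}
|Sat(EX (EX (wait & ~done)))| = |{s4, s6, s7}| = 3.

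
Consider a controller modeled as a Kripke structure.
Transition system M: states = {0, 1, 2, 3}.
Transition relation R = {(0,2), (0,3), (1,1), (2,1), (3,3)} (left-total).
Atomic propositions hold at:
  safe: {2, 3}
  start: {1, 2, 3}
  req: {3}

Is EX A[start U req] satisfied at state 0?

A[start U req]: least fixpoint, start Z0 = Sat(req) = {3}, add states in Sat(start) with every successor in Z. Already a fixed point.
Sat(A[start U req]) = {3}
Sat(EX A[start U req]) = {s : some successor in {3}} = {0, 3}
0 ∈ Sat(EX A[start U req]) = {0, 3}, so the formula holds at 0.

Yes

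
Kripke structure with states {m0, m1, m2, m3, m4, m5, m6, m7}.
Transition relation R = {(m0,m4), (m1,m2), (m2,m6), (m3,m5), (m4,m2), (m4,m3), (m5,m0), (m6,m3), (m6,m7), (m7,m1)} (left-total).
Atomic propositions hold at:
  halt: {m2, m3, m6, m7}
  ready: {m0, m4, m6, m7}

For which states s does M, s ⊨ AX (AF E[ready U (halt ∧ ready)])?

Sat(halt ∧ ready) = {m6, m7}
E[ready U (halt ∧ ready)]: least fixpoint, start Z0 = Sat((halt ∧ ready)) = {m6, m7}, add states in Sat(ready) with some successor in Z. Already a fixed point.
Sat(E[ready U (halt ∧ ready)]) = {m6, m7}
AF E[ready U (halt ∧ ready)]: least fixpoint, start Z0 = {m6, m7}, add states with every successor in Z. Z1 = {m2, m6, m7}; Z2 = {m1, m2, m6, m7}; fixed.
Sat(AF E[ready U (halt ∧ ready)]) = {m1, m2, m6, m7}
Sat(AX (AF E[ready U (halt ∧ ready)])) = {s : every successor in {m1, m2, m6, m7}} = {m1, m2, m7}

{m1, m2, m7}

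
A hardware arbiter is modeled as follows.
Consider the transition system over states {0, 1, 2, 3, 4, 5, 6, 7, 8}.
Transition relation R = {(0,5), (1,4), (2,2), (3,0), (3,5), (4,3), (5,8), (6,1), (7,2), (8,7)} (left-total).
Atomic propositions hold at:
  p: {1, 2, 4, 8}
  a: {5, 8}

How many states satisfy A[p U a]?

2

A[p U a]: least fixpoint, start Z0 = Sat(a) = {5, 8}, add states in Sat(p) with every successor in Z. Already a fixed point.
Sat(A[p U a]) = {5, 8}
|Sat(A[p U a])| = |{5, 8}| = 2.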